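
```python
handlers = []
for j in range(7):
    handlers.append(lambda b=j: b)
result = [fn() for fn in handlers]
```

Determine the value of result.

Step 1: Default arg b=j captures j at each iteration.
Step 2: Each lambda has its own default: 0, 1, ..., 6.
Step 3: result = [0, 1, 2, 3, 4, 5, 6]

The answer is [0, 1, 2, 3, 4, 5, 6].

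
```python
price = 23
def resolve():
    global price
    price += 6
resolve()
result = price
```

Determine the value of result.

Step 1: price = 23 globally.
Step 2: resolve() modifies global price: price += 6 = 29.
Step 3: result = 29

The answer is 29.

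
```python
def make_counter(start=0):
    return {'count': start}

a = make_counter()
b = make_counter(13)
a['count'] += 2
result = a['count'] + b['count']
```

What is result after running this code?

Step 1: make_counter() returns a new dict each call (immutable default 0).
Step 2: a = {'count': 0}, b = {'count': 13}.
Step 3: a['count'] += 2 = 2. result = 2 + 13 = 15

The answer is 15.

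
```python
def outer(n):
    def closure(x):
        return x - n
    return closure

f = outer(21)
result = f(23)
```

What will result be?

Step 1: outer(21) creates a closure capturing n = 21.
Step 2: f(23) computes 23 - 21 = 2.
Step 3: result = 2

The answer is 2.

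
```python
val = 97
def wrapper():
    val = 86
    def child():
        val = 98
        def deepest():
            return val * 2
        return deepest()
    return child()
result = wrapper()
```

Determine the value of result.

Step 1: deepest() looks up val through LEGB: not local, finds val = 98 in enclosing child().
Step 2: Returns 98 * 2 = 196.
Step 3: result = 196

The answer is 196.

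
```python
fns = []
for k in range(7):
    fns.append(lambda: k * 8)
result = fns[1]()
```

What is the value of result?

Step 1: All lambdas reference the same variable k (late binding).
Step 2: After the loop, k = 6. Every lambda returns k * 8.
Step 3: fns[1]() = 6 * 8 = 48

The answer is 48.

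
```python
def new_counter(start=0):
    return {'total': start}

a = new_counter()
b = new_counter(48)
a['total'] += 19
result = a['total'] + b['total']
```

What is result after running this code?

Step 1: new_counter() returns a new dict each call (immutable default 0).
Step 2: a = {'total': 0}, b = {'total': 48}.
Step 3: a['total'] += 19 = 19. result = 19 + 48 = 67

The answer is 67.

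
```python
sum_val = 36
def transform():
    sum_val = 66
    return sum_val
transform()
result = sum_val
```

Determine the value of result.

Step 1: sum_val = 36 globally.
Step 2: transform() creates a LOCAL sum_val = 66 (no global keyword!).
Step 3: The global sum_val is unchanged. result = 36

The answer is 36.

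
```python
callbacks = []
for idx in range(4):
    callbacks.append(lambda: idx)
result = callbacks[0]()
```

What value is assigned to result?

Step 1: The loop creates 4 lambdas, all referencing the same variable idx.
Step 2: After the loop, idx = 3 (final value).
Step 3: callbacks[0]() looks up idx at call time and finds 3. This is the late binding gotcha. result = 3

The answer is 3.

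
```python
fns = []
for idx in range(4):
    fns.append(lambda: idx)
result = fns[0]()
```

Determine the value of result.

Step 1: The loop creates 4 lambdas, all referencing the same variable idx.
Step 2: After the loop, idx = 3 (final value).
Step 3: fns[0]() looks up idx at call time and finds 3. This is the late binding gotcha. result = 3

The answer is 3.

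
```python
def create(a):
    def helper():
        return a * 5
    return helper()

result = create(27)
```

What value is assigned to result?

Step 1: create(27) binds parameter a = 27.
Step 2: helper() accesses a = 27 from enclosing scope.
Step 3: result = 27 * 5 = 135

The answer is 135.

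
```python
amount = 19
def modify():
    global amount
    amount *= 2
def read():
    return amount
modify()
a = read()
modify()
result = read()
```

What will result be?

Step 1: amount = 19.
Step 2: First modify(): amount = 19 * 2 = 38.
Step 3: Second modify(): amount = 38 * 2 = 76.
Step 4: read() returns 76

The answer is 76.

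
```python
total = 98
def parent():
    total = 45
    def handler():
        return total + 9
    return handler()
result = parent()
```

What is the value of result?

Step 1: parent() shadows global total with total = 45.
Step 2: handler() finds total = 45 in enclosing scope, computes 45 + 9 = 54.
Step 3: result = 54

The answer is 54.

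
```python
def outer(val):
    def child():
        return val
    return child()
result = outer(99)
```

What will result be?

Step 1: outer(99) binds parameter val = 99.
Step 2: child() looks up val in enclosing scope and finds the parameter val = 99.
Step 3: result = 99

The answer is 99.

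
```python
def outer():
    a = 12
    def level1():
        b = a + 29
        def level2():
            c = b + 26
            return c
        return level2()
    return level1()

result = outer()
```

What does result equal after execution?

Step 1: a = 12. b = a + 29 = 41.
Step 2: c = b + 26 = 41 + 26 = 67.
Step 3: result = 67

The answer is 67.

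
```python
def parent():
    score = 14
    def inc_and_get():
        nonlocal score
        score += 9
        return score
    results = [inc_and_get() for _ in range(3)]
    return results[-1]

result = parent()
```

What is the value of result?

Step 1: score = 14.
Step 2: Three calls to inc_and_get(), each adding 9.
Step 3: Last value = 14 + 9 * 3 = 41

The answer is 41.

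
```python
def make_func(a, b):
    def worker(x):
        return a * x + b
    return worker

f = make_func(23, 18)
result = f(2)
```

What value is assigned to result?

Step 1: make_func(23, 18) captures a = 23, b = 18.
Step 2: f(2) computes 23 * 2 + 18 = 64.
Step 3: result = 64

The answer is 64.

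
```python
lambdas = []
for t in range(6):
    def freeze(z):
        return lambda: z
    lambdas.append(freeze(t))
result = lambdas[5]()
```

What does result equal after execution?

Step 1: freeze(t) creates a new scope capturing z = t at call time.
Step 2: lambdas[5] = freeze(5), so its lambda captures z = 5.
Step 3: result = 5 (closure factory fixes late binding)

The answer is 5.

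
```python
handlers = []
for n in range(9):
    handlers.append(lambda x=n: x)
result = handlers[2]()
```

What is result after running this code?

Step 1: Default argument x=n captures n's value at each iteration.
Step 2: handlers[2] captured x = 2 when n was 2.
Step 3: result = 2

The answer is 2.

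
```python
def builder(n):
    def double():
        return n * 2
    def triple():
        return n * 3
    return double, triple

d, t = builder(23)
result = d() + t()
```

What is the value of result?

Step 1: Both closures capture the same n = 23.
Step 2: d() = 23 * 2 = 46, t() = 23 * 3 = 69.
Step 3: result = 46 + 69 = 115

The answer is 115.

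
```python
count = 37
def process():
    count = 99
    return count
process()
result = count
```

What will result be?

Step 1: Global count = 37.
Step 2: process() creates local count = 99 (shadow, not modification).
Step 3: After process() returns, global count is unchanged. result = 37

The answer is 37.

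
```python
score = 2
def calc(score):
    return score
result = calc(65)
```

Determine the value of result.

Step 1: Global score = 2.
Step 2: calc(65) takes parameter score = 65, which shadows the global.
Step 3: result = 65

The answer is 65.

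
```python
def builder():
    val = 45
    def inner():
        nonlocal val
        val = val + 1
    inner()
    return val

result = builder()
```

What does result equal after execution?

Step 1: builder() sets val = 45.
Step 2: inner() uses nonlocal to modify val in builder's scope: val = 45 + 1 = 46.
Step 3: builder() returns the modified val = 46

The answer is 46.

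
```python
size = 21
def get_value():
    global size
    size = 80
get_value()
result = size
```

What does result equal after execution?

Step 1: size = 21 globally.
Step 2: get_value() declares global size and sets it to 80.
Step 3: After get_value(), global size = 80. result = 80

The answer is 80.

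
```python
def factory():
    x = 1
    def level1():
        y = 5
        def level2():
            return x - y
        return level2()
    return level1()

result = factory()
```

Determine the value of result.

Step 1: x = 1 in factory. y = 5 in level1.
Step 2: level2() reads x = 1 and y = 5 from enclosing scopes.
Step 3: result = 1 - 5 = -4

The answer is -4.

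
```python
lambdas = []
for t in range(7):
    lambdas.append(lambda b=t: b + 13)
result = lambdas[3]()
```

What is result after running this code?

Step 1: Default argument b=t captures t's value at definition time.
Step 2: lambdas[3] was defined when t = 3, so b defaults to 3.
Step 3: result = 3 + 13 = 16 (default arg fixes the late binding issue)

The answer is 16.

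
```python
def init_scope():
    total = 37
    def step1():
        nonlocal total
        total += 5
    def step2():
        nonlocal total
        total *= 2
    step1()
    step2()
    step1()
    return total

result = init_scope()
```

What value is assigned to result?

Step 1: total = 37.
Step 2: step1(): total = 37 + 5 = 42.
Step 3: step2(): total = 42 * 2 = 84.
Step 4: step1(): total = 84 + 5 = 89. result = 89

The answer is 89.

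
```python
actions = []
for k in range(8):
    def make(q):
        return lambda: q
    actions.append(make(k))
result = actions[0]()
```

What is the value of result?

Step 1: make(k) creates a new scope capturing q = k at call time.
Step 2: actions[0] = make(0), so its lambda captures q = 0.
Step 3: result = 0 (closure factory fixes late binding)

The answer is 0.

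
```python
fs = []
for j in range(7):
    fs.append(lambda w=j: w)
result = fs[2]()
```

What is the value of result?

Step 1: Default argument w=j captures j's value at each iteration.
Step 2: fs[2] captured w = 2 when j was 2.
Step 3: result = 2

The answer is 2.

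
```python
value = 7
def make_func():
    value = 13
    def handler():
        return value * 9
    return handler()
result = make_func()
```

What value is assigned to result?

Step 1: make_func() shadows global value with value = 13.
Step 2: handler() finds value = 13 in enclosing scope, computes 13 * 9 = 117.
Step 3: result = 117

The answer is 117.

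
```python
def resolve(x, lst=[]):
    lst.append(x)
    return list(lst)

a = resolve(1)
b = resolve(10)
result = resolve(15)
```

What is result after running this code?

Step 1: Default list is shared. list() creates copies for return values.
Step 2: Internal list grows: [1] -> [1, 10] -> [1, 10, 15].
Step 3: result = [1, 10, 15]

The answer is [1, 10, 15].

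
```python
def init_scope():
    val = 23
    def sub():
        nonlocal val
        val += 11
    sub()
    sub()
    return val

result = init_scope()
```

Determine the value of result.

Step 1: val starts at 23.
Step 2: sub() is called 2 times, each adding 11.
Step 3: val = 23 + 11 * 2 = 45

The answer is 45.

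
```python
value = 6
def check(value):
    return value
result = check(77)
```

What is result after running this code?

Step 1: Global value = 6.
Step 2: check(77) takes parameter value = 77, which shadows the global.
Step 3: result = 77

The answer is 77.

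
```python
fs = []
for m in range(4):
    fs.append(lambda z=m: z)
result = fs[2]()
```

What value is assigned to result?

Step 1: Default argument z=m captures m's value at each iteration.
Step 2: fs[2] captured z = 2 when m was 2.
Step 3: result = 2

The answer is 2.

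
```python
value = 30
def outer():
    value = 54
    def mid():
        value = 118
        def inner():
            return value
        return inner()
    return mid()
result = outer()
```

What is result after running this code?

Step 1: Three levels of shadowing: global 30, outer 54, mid 118.
Step 2: inner() finds value = 118 in enclosing mid() scope.
Step 3: result = 118

The answer is 118.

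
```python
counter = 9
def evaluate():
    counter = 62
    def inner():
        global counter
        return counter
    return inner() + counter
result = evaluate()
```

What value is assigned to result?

Step 1: Global counter = 9. evaluate() shadows with local counter = 62.
Step 2: inner() uses global keyword, so inner() returns global counter = 9.
Step 3: evaluate() returns 9 + 62 = 71

The answer is 71.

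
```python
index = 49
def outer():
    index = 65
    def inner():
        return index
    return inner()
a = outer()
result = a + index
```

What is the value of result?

Step 1: outer() has local index = 65. inner() reads from enclosing.
Step 2: outer() returns 65. Global index = 49 unchanged.
Step 3: result = 65 + 49 = 114

The answer is 114.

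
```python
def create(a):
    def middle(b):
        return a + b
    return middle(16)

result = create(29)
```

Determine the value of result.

Step 1: create(29) passes a = 29.
Step 2: middle(16) has b = 16, reads a = 29 from enclosing.
Step 3: result = 29 + 16 = 45

The answer is 45.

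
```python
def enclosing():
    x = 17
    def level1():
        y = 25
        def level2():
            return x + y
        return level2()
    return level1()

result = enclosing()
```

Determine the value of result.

Step 1: x = 17 in enclosing. y = 25 in level1.
Step 2: level2() reads x = 17 and y = 25 from enclosing scopes.
Step 3: result = 17 + 25 = 42

The answer is 42.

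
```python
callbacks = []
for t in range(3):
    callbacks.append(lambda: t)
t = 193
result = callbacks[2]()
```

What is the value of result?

Step 1: Lambdas capture the variable t by reference, not by value.
Step 2: After the loop, t is reassigned to 193.
Step 3: callbacks[2]() looks up the current t = 193. result = 193

The answer is 193.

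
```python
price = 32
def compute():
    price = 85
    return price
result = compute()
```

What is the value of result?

Step 1: Global price = 32.
Step 2: compute() creates local price = 85, shadowing the global.
Step 3: Returns local price = 85. result = 85

The answer is 85.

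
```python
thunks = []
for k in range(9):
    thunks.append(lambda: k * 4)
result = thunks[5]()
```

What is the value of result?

Step 1: All lambdas reference the same variable k (late binding).
Step 2: After the loop, k = 8. Every lambda returns k * 4.
Step 3: thunks[5]() = 8 * 4 = 32

The answer is 32.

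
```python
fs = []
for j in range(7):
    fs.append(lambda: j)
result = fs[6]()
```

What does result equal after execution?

Step 1: The loop creates 7 lambdas, all referencing the same variable j.
Step 2: After the loop, j = 6 (final value).
Step 3: fs[6]() looks up j at call time and finds 6. This is the late binding gotcha. result = 6

The answer is 6.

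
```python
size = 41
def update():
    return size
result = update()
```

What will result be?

Step 1: size = 41 is defined in the global scope.
Step 2: update() looks up size. No local size exists, so Python checks the global scope via LEGB rule and finds size = 41.
Step 3: result = 41

The answer is 41.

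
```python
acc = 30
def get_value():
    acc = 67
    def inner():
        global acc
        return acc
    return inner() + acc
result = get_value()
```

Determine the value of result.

Step 1: Global acc = 30. get_value() shadows with local acc = 67.
Step 2: inner() uses global keyword, so inner() returns global acc = 30.
Step 3: get_value() returns 30 + 67 = 97

The answer is 97.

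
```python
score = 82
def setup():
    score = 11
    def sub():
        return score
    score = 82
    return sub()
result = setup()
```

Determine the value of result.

Step 1: setup() sets score = 11, then later score = 82.
Step 2: sub() is called after score is reassigned to 82. Closures capture variables by reference, not by value.
Step 3: result = 82

The answer is 82.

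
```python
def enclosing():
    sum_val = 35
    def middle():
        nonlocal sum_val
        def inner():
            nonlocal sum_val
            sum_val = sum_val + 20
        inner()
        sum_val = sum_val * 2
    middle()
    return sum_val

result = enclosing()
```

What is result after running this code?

Step 1: sum_val = 35.
Step 2: inner() adds 20: sum_val = 35 + 20 = 55.
Step 3: middle() doubles: sum_val = 55 * 2 = 110.
Step 4: result = 110

The answer is 110.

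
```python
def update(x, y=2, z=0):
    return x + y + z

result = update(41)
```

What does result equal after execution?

Step 1: update(41) uses defaults y = 2, z = 0.
Step 2: Returns 41 + 2 + 0 = 43.
Step 3: result = 43

The answer is 43.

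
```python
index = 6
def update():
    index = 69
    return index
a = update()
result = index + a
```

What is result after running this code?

Step 1: Global index = 6. update() returns local index = 69.
Step 2: a = 69. Global index still = 6.
Step 3: result = 6 + 69 = 75

The answer is 75.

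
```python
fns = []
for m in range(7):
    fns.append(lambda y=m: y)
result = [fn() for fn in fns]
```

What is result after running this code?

Step 1: Default arg y=m captures m at each iteration.
Step 2: Each lambda has its own default: 0, 1, ..., 6.
Step 3: result = [0, 1, 2, 3, 4, 5, 6]

The answer is [0, 1, 2, 3, 4, 5, 6].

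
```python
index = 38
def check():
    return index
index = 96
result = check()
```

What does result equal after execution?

Step 1: index is first set to 38, then reassigned to 96.
Step 2: check() is called after the reassignment, so it looks up the current global index = 96.
Step 3: result = 96

The answer is 96.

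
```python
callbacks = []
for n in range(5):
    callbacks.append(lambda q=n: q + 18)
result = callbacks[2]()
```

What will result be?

Step 1: Default argument q=n captures n's value at definition time.
Step 2: callbacks[2] was defined when n = 2, so q defaults to 2.
Step 3: result = 2 + 18 = 20 (default arg fixes the late binding issue)

The answer is 20.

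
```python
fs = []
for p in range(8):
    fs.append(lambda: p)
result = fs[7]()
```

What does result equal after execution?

Step 1: The loop creates 8 lambdas, all referencing the same variable p.
Step 2: After the loop, p = 7 (final value).
Step 3: fs[7]() looks up p at call time and finds 7. This is the late binding gotcha. result = 7

The answer is 7.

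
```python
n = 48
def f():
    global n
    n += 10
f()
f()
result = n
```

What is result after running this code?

Step 1: n = 48.
Step 2: First f(): n = 48 + 10 = 58.
Step 3: Second f(): n = 58 + 10 = 68. result = 68

The answer is 68.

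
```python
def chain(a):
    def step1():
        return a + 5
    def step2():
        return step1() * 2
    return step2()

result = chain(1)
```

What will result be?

Step 1: chain(1) captures a = 1.
Step 2: step2() calls step1() which returns 1 + 5 = 6.
Step 3: step2() returns 6 * 2 = 12

The answer is 12.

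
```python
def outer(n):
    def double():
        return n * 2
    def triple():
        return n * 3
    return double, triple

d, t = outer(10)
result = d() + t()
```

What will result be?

Step 1: Both closures capture the same n = 10.
Step 2: d() = 10 * 2 = 20, t() = 10 * 3 = 30.
Step 3: result = 20 + 30 = 50

The answer is 50.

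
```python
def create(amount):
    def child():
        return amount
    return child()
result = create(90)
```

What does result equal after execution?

Step 1: create(90) binds parameter amount = 90.
Step 2: child() looks up amount in enclosing scope and finds the parameter amount = 90.
Step 3: result = 90

The answer is 90.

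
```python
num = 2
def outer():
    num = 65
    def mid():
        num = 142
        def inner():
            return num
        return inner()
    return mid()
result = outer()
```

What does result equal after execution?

Step 1: Three levels of shadowing: global 2, outer 65, mid 142.
Step 2: inner() finds num = 142 in enclosing mid() scope.
Step 3: result = 142

The answer is 142.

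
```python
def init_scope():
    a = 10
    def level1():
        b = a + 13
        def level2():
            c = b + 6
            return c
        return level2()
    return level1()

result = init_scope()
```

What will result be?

Step 1: a = 10. b = a + 13 = 23.
Step 2: c = b + 6 = 23 + 6 = 29.
Step 3: result = 29

The answer is 29.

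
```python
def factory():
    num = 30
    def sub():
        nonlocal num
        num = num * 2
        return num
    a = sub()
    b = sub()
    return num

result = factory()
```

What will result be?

Step 1: num starts at 30.
Step 2: First sub(): num = 30 * 2 = 60.
Step 3: Second sub(): num = 60 * 2 = 120.
Step 4: result = 120

The answer is 120.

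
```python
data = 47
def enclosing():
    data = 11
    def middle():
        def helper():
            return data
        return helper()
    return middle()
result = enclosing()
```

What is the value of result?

Step 1: enclosing() defines data = 11. middle() and helper() have no local data.
Step 2: helper() checks local (none), enclosing middle() (none), enclosing enclosing() and finds data = 11.
Step 3: result = 11

The answer is 11.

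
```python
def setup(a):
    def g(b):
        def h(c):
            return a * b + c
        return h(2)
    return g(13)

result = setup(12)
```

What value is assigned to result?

Step 1: a = 12, b = 13, c = 2.
Step 2: h() computes a * b + c = 12 * 13 + 2 = 158.
Step 3: result = 158

The answer is 158.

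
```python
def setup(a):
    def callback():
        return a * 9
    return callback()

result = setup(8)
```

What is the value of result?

Step 1: setup(8) binds parameter a = 8.
Step 2: callback() accesses a = 8 from enclosing scope.
Step 3: result = 8 * 9 = 72

The answer is 72.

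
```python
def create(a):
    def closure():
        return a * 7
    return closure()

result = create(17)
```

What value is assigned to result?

Step 1: create(17) binds parameter a = 17.
Step 2: closure() accesses a = 17 from enclosing scope.
Step 3: result = 17 * 7 = 119

The answer is 119.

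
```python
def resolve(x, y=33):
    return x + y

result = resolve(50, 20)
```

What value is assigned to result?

Step 1: resolve(50, 20) overrides default y with 20.
Step 2: Returns 50 + 20 = 70.
Step 3: result = 70

The answer is 70.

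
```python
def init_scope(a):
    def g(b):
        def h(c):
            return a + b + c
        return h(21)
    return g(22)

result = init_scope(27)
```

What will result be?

Step 1: a = 27, b = 22, c = 21 across three nested scopes.
Step 2: h() accesses all three via LEGB rule.
Step 3: result = 27 + 22 + 21 = 70

The answer is 70.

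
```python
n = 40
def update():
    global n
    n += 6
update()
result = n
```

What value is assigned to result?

Step 1: n = 40 globally.
Step 2: update() modifies global n: n += 6 = 46.
Step 3: result = 46

The answer is 46.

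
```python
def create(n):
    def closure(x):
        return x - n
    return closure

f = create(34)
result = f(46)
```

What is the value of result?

Step 1: create(34) creates a closure capturing n = 34.
Step 2: f(46) computes 46 - 34 = 12.
Step 3: result = 12

The answer is 12.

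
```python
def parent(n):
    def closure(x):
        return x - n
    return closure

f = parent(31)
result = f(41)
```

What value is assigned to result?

Step 1: parent(31) creates a closure capturing n = 31.
Step 2: f(41) computes 41 - 31 = 10.
Step 3: result = 10

The answer is 10.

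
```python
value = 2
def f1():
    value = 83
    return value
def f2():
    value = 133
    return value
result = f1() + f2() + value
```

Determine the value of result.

Step 1: Each function shadows global value with its own local.
Step 2: f1() returns 83, f2() returns 133.
Step 3: Global value = 2 is unchanged. result = 83 + 133 + 2 = 218

The answer is 218.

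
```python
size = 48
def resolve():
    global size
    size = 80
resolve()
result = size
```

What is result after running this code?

Step 1: size = 48 globally.
Step 2: resolve() declares global size and sets it to 80.
Step 3: After resolve(), global size = 80. result = 80

The answer is 80.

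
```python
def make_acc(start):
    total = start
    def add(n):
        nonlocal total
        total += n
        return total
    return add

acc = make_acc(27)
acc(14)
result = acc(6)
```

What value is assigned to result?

Step 1: make_acc(27) creates closure with total = 27.
Step 2: First acc(14): total = 27 + 14 = 41.
Step 3: Second acc(6): total = 41 + 6 = 47. result = 47

The answer is 47.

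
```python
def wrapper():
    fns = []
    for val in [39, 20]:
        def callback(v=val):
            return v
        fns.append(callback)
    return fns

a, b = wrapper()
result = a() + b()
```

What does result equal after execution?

Step 1: Default argument v=val captures val at each iteration.
Step 2: a() returns 39 (captured at first iteration), b() returns 20 (captured at second).
Step 3: result = 39 + 20 = 59

The answer is 59.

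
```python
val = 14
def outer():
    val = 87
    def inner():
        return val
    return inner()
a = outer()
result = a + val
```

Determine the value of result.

Step 1: outer() has local val = 87. inner() reads from enclosing.
Step 2: outer() returns 87. Global val = 14 unchanged.
Step 3: result = 87 + 14 = 101

The answer is 101.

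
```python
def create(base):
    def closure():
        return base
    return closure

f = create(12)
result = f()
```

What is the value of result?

Step 1: create(12) creates closure capturing base = 12.
Step 2: f() returns the captured base = 12.
Step 3: result = 12

The answer is 12.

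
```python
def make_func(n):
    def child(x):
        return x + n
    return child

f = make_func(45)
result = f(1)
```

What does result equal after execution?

Step 1: make_func(45) creates a closure that captures n = 45.
Step 2: f(1) calls the closure with x = 1, returning 1 + 45 = 46.
Step 3: result = 46

The answer is 46.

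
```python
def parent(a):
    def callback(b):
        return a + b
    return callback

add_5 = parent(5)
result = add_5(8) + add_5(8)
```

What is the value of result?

Step 1: add_5 captures a = 5.
Step 2: add_5(8) = 5 + 8 = 13, called twice.
Step 3: result = 13 + 13 = 26

The answer is 26.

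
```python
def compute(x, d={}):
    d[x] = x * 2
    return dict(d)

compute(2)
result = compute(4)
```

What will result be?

Step 1: Mutable default dict is shared across calls.
Step 2: First call adds 2: 4. Second call adds 4: 8.
Step 3: result = {2: 4, 4: 8}

The answer is {2: 4, 4: 8}.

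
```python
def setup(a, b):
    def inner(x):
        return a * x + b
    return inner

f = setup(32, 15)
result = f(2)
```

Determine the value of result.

Step 1: setup(32, 15) captures a = 32, b = 15.
Step 2: f(2) computes 32 * 2 + 15 = 79.
Step 3: result = 79

The answer is 79.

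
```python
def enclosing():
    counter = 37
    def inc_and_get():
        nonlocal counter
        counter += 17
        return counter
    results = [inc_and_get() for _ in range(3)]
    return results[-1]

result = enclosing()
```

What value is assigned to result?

Step 1: counter = 37.
Step 2: Three calls to inc_and_get(), each adding 17.
Step 3: Last value = 37 + 17 * 3 = 88

The answer is 88.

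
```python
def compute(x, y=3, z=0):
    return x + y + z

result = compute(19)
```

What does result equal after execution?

Step 1: compute(19) uses defaults y = 3, z = 0.
Step 2: Returns 19 + 3 + 0 = 22.
Step 3: result = 22

The answer is 22.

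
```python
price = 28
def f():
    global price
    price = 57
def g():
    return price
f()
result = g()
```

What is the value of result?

Step 1: price = 28.
Step 2: f() sets global price = 57.
Step 3: g() reads global price = 57. result = 57

The answer is 57.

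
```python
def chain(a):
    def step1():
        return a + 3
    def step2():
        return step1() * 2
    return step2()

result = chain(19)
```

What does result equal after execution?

Step 1: chain(19) captures a = 19.
Step 2: step2() calls step1() which returns 19 + 3 = 22.
Step 3: step2() returns 22 * 2 = 44

The answer is 44.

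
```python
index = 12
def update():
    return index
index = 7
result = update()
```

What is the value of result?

Step 1: index is first set to 12, then reassigned to 7.
Step 2: update() is called after the reassignment, so it looks up the current global index = 7.
Step 3: result = 7

The answer is 7.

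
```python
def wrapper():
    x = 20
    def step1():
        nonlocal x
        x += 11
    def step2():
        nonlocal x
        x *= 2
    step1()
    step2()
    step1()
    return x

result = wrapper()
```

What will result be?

Step 1: x = 20.
Step 2: step1(): x = 20 + 11 = 31.
Step 3: step2(): x = 31 * 2 = 62.
Step 4: step1(): x = 62 + 11 = 73. result = 73

The answer is 73.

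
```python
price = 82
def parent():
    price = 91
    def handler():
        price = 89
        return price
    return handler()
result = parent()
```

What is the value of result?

Step 1: Three scopes define price: global (82), parent (91), handler (89).
Step 2: handler() has its own local price = 89, which shadows both enclosing and global.
Step 3: result = 89 (local wins in LEGB)

The answer is 89.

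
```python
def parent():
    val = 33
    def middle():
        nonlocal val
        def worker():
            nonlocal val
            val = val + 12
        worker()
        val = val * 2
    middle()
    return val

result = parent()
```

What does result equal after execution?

Step 1: val = 33.
Step 2: worker() adds 12: val = 33 + 12 = 45.
Step 3: middle() doubles: val = 45 * 2 = 90.
Step 4: result = 90

The answer is 90.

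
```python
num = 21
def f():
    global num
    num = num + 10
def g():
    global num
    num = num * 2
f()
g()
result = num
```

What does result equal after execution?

Step 1: num = 21.
Step 2: f() adds 10: num = 21 + 10 = 31.
Step 3: g() doubles: num = 31 * 2 = 62.
Step 4: result = 62

The answer is 62.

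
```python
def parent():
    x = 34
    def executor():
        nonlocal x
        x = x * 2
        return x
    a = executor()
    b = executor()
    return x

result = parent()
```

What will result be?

Step 1: x starts at 34.
Step 2: First executor(): x = 34 * 2 = 68.
Step 3: Second executor(): x = 68 * 2 = 136.
Step 4: result = 136

The answer is 136.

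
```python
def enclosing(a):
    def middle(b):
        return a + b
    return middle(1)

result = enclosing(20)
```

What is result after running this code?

Step 1: enclosing(20) passes a = 20.
Step 2: middle(1) has b = 1, reads a = 20 from enclosing.
Step 3: result = 20 + 1 = 21

The answer is 21.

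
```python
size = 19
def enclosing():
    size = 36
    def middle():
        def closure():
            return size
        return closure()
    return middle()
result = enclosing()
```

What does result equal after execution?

Step 1: enclosing() defines size = 36. middle() and closure() have no local size.
Step 2: closure() checks local (none), enclosing middle() (none), enclosing enclosing() and finds size = 36.
Step 3: result = 36

The answer is 36.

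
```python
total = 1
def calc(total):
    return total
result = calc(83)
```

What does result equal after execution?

Step 1: Global total = 1.
Step 2: calc(83) takes parameter total = 83, which shadows the global.
Step 3: result = 83

The answer is 83.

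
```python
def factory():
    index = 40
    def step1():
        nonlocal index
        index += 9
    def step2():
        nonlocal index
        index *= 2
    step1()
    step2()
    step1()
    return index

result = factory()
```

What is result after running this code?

Step 1: index = 40.
Step 2: step1(): index = 40 + 9 = 49.
Step 3: step2(): index = 49 * 2 = 98.
Step 4: step1(): index = 98 + 9 = 107. result = 107

The answer is 107.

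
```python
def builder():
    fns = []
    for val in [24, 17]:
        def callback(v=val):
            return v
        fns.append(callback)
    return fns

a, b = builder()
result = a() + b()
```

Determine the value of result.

Step 1: Default argument v=val captures val at each iteration.
Step 2: a() returns 24 (captured at first iteration), b() returns 17 (captured at second).
Step 3: result = 24 + 17 = 41

The answer is 41.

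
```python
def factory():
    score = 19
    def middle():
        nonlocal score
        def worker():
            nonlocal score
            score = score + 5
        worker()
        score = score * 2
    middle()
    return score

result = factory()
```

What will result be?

Step 1: score = 19.
Step 2: worker() adds 5: score = 19 + 5 = 24.
Step 3: middle() doubles: score = 24 * 2 = 48.
Step 4: result = 48

The answer is 48.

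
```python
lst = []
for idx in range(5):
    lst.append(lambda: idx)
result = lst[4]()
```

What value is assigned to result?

Step 1: The loop creates 5 lambdas, all referencing the same variable idx.
Step 2: After the loop, idx = 4 (final value).
Step 3: lst[4]() looks up idx at call time and finds 4. This is the late binding gotcha. result = 4

The answer is 4.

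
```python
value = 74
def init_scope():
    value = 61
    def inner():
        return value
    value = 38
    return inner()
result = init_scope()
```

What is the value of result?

Step 1: init_scope() sets value = 61, then later value = 38.
Step 2: inner() is called after value is reassigned to 38. Closures capture variables by reference, not by value.
Step 3: result = 38

The answer is 38.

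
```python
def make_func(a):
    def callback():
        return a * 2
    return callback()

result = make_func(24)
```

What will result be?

Step 1: make_func(24) binds parameter a = 24.
Step 2: callback() accesses a = 24 from enclosing scope.
Step 3: result = 24 * 2 = 48

The answer is 48.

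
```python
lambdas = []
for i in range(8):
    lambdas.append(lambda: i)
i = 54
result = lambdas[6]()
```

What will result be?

Step 1: Lambdas capture the variable i by reference, not by value.
Step 2: After the loop, i is reassigned to 54.
Step 3: lambdas[6]() looks up the current i = 54. result = 54

The answer is 54.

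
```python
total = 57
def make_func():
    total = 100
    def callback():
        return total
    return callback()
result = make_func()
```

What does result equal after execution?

Step 1: total = 57 globally, but make_func() defines total = 100 locally.
Step 2: callback() looks up total. Not in local scope, so checks enclosing scope (make_func) and finds total = 100.
Step 3: result = 100

The answer is 100.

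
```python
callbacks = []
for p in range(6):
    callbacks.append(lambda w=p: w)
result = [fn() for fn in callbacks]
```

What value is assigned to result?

Step 1: Default arg w=p captures p at each iteration.
Step 2: Each lambda has its own default: 0, 1, ..., 5.
Step 3: result = [0, 1, 2, 3, 4, 5]

The answer is [0, 1, 2, 3, 4, 5].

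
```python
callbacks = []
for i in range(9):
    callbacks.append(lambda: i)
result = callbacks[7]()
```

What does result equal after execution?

Step 1: The loop creates 9 lambdas, all referencing the same variable i.
Step 2: After the loop, i = 8 (final value).
Step 3: callbacks[7]() looks up i at call time and finds 8. This is the late binding gotcha. result = 8

The answer is 8.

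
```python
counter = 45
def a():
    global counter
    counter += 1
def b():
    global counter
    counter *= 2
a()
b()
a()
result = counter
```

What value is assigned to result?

Step 1: counter = 45.
Step 2: a(): counter = 45 + 1 = 46.
Step 3: b(): counter = 46 * 2 = 92.
Step 4: a(): counter = 92 + 1 = 93

The answer is 93.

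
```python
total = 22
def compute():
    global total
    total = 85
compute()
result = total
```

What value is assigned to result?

Step 1: total = 22 globally.
Step 2: compute() declares global total and sets it to 85.
Step 3: After compute(), global total = 85. result = 85

The answer is 85.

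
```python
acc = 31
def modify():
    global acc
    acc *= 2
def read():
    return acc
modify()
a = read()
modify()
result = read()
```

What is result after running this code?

Step 1: acc = 31.
Step 2: First modify(): acc = 31 * 2 = 62.
Step 3: Second modify(): acc = 62 * 2 = 124.
Step 4: read() returns 124

The answer is 124.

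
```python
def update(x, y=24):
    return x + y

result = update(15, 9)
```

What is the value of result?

Step 1: update(15, 9) overrides default y with 9.
Step 2: Returns 15 + 9 = 24.
Step 3: result = 24

The answer is 24.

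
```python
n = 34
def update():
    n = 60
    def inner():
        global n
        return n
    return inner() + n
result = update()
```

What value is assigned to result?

Step 1: Global n = 34. update() shadows with local n = 60.
Step 2: inner() uses global keyword, so inner() returns global n = 34.
Step 3: update() returns 34 + 60 = 94

The answer is 94.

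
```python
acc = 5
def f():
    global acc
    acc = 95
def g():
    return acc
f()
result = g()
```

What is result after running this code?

Step 1: acc = 5.
Step 2: f() sets global acc = 95.
Step 3: g() reads global acc = 95. result = 95

The answer is 95.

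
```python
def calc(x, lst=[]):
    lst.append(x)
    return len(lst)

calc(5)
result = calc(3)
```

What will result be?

Step 1: Mutable default list persists between calls.
Step 2: First call: lst = [5], len = 1. Second call: lst = [5, 3], len = 2.
Step 3: result = 2

The answer is 2.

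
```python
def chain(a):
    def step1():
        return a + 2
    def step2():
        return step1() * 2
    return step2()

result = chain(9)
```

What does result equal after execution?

Step 1: chain(9) captures a = 9.
Step 2: step2() calls step1() which returns 9 + 2 = 11.
Step 3: step2() returns 11 * 2 = 22

The answer is 22.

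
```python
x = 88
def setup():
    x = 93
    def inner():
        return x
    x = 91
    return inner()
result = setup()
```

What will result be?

Step 1: setup() sets x = 93, then later x = 91.
Step 2: inner() is called after x is reassigned to 91. Closures capture variables by reference, not by value.
Step 3: result = 91

The answer is 91.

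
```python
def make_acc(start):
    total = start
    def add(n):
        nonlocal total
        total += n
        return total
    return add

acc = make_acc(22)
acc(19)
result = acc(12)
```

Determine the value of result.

Step 1: make_acc(22) creates closure with total = 22.
Step 2: First acc(19): total = 22 + 19 = 41.
Step 3: Second acc(12): total = 41 + 12 = 53. result = 53

The answer is 53.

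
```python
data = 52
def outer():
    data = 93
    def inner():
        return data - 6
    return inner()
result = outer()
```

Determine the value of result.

Step 1: outer() shadows global data with data = 93.
Step 2: inner() finds data = 93 in enclosing scope, computes 93 - 6 = 87.
Step 3: result = 87

The answer is 87.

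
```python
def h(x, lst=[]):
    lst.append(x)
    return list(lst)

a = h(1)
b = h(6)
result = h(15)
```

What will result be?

Step 1: Default list is shared. list() creates copies for return values.
Step 2: Internal list grows: [1] -> [1, 6] -> [1, 6, 15].
Step 3: result = [1, 6, 15]

The answer is [1, 6, 15].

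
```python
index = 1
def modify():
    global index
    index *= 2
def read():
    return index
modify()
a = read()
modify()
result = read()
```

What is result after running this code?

Step 1: index = 1.
Step 2: First modify(): index = 1 * 2 = 2.
Step 3: Second modify(): index = 2 * 2 = 4.
Step 4: read() returns 4

The answer is 4.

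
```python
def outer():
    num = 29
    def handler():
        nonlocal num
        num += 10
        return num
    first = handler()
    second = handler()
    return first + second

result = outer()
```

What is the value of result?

Step 1: num starts at 29.
Step 2: First call: num = 29 + 10 = 39, returns 39.
Step 3: Second call: num = 39 + 10 = 49, returns 49.
Step 4: result = 39 + 49 = 88

The answer is 88.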